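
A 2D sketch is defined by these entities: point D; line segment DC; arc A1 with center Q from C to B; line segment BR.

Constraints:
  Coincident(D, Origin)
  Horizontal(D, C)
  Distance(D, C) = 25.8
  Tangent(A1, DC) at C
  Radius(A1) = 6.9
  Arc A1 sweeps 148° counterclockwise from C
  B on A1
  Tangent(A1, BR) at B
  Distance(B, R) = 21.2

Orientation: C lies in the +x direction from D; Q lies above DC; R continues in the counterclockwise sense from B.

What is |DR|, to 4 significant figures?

26.59

On A1, C sits at bearing -90° from Q; a 148° counterclockwise sweep puts B at bearing 58°, so B = Q + 6.9·(cos 58°, sin 58°) = (29.46, 12.75). Tangency of A1 to BR means the radius QB is perpendicular to BR, so BR runs along (−sin 58°, cos 58°); with |BR| = 21.2, R = (11.48, 23.99). Then |DR| = |R − D| = 26.59.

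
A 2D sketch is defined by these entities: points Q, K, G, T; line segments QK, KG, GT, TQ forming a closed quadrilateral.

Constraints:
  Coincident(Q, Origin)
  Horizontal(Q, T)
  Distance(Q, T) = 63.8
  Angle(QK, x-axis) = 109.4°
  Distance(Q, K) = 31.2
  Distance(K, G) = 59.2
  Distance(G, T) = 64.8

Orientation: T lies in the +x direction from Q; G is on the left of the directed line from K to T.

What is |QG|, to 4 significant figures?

72.46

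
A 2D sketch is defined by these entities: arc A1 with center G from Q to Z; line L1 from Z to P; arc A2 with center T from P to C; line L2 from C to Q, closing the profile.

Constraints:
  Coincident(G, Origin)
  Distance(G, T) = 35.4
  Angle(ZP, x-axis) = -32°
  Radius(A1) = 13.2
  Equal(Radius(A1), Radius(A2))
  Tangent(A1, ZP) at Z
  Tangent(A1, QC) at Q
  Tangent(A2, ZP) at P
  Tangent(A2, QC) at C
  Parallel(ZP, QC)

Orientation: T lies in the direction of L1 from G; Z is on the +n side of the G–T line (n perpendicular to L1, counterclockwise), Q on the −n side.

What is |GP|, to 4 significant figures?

37.78

The slot axis is L1's direction at -32.0°, so u = (cos -32.0°, sin -32.0°) = (0.8480, -0.5299) and n = (−sin -32.0°, cos -32.0°) = (0.5299, 0.8480). G is at the origin and T lies 35.4 along u from G, so T = 35.4·u = (30.02, -18.76). Tangency of A1 to both parallel lines with radius 13.2 puts Z and Q at G ± 13.2·n: Z = (6.995, 11.19), Q = (-6.995, -11.19). Equal radii place P and C the same way about T: P = T + 13.2·n = (37.02, -7.565), C = T − 13.2·n = (23.03, -29.95). Then |GP| = |P − G| = 37.78.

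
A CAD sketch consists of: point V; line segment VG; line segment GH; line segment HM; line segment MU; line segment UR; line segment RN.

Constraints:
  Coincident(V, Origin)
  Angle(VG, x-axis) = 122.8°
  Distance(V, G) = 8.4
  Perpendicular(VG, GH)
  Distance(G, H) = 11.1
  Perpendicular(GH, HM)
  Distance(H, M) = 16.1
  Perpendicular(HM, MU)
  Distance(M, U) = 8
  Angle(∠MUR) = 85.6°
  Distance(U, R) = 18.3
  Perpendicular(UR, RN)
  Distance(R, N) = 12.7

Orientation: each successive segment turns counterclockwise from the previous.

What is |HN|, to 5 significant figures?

6.1787

V is at the origin; VG runs at 122.8° with length 8.4, so G = (-4.5503, 7.0608). The perpendicularity gives GH at right angles to VG, so GH runs at -147.20°; with |GH| = 11.1, H = (-13.881, 1.0478). GH is perpendicular to HM, so HM runs at -57.200°; with |HM| = 16.1, M = (-5.1591, -12.485). HM is perpendicular to MU, so MU runs at 32.800°; with |MU| = 8.0, U = (1.5654, -8.1517). ∠MUR = 85.6° gives UR at 127.20° from the x-axis; with |UR| = 18.3, R = (-9.4988, 6.4248). UR ⟂ RN, so RN runs at -142.80°; with |RN| = 12.7, N = (-19.615, -1.2536). Then |HN| = |N − H| = 6.1787.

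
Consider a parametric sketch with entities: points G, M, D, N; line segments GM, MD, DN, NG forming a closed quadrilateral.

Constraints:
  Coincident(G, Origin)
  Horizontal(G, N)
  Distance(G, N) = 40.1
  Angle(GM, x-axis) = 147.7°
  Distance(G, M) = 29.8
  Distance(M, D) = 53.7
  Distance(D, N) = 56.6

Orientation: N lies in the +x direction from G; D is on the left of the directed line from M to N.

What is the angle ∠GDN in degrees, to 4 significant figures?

42.68°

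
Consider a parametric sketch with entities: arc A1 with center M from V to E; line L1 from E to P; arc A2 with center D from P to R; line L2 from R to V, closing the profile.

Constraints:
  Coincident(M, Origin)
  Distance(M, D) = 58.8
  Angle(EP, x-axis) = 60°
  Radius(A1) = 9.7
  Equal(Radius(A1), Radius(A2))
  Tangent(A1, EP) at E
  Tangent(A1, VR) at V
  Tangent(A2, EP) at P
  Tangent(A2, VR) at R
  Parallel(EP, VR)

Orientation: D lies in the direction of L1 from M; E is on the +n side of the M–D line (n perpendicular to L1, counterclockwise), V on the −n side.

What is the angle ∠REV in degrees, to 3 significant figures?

71.7°

Tangency of A1 to both parallel lines with radius 9.7 puts E and V at M ± 9.7·n: E = (-8.40, 4.85), V = (8.40, -4.85). Equal radii place P and R the same way about D: P = D + 9.7·n = (21.0, 55.8), R = D − 9.7·n = (37.8, 46.1). Then cos ∠REV = ER·EV / (|ER||EV|), giving 71.7°.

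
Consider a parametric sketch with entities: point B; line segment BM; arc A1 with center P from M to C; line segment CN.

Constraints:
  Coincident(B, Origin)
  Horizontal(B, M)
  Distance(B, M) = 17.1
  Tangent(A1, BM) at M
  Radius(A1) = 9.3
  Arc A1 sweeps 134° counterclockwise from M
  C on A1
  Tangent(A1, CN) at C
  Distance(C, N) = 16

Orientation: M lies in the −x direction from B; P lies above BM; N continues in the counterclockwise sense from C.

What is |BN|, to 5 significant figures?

34.741

B is at the origin; B and M share the same y with |BM| = 17.1 and M on the −x side, so M = (-17.100, 0.0000). Since A1 is tangent to BM there, PM ⟂ BM, so P = M + (0, 9.3) = (-17.100, 9.3000). On A1, M sits at bearing -90° from P; a 134° counterclockwise sweep puts C at bearing 44°, so C = P + 9.3·(cos 44°, sin 44°) = (-10.410, 15.760). Since A1 is tangent to CN there, PC ⟂ CN, so CN runs along (−sin 44°, cos 44°); with |CN| = 16.0, N = (-21.525, 27.270). Then |BN| = |N − B| = 34.741.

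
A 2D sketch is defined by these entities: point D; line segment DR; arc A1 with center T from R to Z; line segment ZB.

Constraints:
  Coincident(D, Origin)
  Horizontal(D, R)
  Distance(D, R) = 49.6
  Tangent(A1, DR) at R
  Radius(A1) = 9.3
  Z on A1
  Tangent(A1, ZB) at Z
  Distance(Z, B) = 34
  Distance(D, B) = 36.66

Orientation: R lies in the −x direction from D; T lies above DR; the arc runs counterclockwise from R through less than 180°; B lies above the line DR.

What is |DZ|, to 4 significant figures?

42.49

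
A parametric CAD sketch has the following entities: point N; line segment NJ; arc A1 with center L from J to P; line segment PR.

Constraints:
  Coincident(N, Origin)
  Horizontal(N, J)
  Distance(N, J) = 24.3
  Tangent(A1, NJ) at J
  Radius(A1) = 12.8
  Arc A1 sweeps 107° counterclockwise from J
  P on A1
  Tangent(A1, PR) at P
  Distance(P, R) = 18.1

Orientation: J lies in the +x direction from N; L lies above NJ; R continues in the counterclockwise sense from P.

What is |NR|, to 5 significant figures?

46.070

N is at the origin; N and J share the same y with |NJ| = 24.3 and J on the +x side, so J = (24.300, 0.0000). Since A1 is tangent to NJ there, LJ ⟂ NJ, so L = J + (0, 12.8) = (24.300, 12.800). On A1, J sits at bearing -90° from L; a 107° counterclockwise sweep puts P at bearing 17°, so P = L + 12.8·(cos 17°, sin 17°) = (36.541, 16.542). The tangent condition forces LP to be normal to PR, so PR runs along (−sin 17°, cos 17°); with |PR| = 18.1, R = (31.249, 33.851). Then |NR| = |R − N| = 46.070.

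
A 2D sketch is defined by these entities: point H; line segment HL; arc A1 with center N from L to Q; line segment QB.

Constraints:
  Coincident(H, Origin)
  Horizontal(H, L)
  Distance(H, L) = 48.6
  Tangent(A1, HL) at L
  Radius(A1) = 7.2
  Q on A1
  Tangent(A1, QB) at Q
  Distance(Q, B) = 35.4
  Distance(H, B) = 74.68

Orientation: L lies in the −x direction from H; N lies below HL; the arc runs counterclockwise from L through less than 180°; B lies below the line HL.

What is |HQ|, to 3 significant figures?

55.9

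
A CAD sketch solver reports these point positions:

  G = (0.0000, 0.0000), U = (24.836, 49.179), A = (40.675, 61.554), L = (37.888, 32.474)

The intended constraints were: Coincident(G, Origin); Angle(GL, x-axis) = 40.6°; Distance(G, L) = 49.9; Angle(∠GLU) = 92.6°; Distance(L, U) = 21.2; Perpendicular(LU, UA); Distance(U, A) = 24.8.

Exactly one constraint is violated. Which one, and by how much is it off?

Distance(U, A) = 24.8 — off by 4.70.

G = (0.00, 0.00) ✓; GL at 40.60° ✓; |GL| = 49.90 ✓; ∠GLU = 92.60° ✓; |LU| = 21.20 ✓; ∠(LU, UA) = 90.00° ✓; |UA| = 20.10 ✗.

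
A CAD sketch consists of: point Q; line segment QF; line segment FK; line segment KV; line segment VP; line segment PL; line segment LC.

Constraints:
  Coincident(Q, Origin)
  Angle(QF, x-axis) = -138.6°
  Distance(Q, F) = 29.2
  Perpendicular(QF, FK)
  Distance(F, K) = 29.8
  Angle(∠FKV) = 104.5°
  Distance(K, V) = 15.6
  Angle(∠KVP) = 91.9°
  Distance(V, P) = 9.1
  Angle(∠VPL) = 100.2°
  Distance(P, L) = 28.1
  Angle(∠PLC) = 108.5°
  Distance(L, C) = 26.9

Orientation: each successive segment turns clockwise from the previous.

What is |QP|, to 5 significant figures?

27.508

∠FKV = 104.5° gives KV at 55.900° from the x-axis; with |KV| = 15.6, V = (-32.864, 15.961). ∠KVP = 91.9° gives VP at -32.200° from the x-axis; with |VP| = 9.1, P = (-25.164, 11.112). Then |QP| = |P − Q| = 27.508.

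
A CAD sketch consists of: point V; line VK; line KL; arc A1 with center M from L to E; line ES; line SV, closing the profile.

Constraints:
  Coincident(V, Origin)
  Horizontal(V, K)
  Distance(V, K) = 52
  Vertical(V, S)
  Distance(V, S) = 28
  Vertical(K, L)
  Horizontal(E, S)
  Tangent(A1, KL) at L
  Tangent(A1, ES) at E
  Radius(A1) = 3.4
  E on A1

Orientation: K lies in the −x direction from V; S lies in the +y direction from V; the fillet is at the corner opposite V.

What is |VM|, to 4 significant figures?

54.47

V is at the origin; VK is horizontal with |VK| = 52.0 and K on the −x side, so K = (-52.00, 0.000). V and S share the same x with |VS| = 28.0 and S on the +y side, so S = (0.000, 28.00). The virtual corner opposite V is at (-52.00, 28.00). Since A1 is tangent to KL there, ML ⟂ KL and since A1 is tangent to ES there, ME ⟂ ES, with radius 3.4, so the center M sits 3.4 in from both sides at M = (-48.60, 24.60). Then |VM| = |M − V| = 54.47.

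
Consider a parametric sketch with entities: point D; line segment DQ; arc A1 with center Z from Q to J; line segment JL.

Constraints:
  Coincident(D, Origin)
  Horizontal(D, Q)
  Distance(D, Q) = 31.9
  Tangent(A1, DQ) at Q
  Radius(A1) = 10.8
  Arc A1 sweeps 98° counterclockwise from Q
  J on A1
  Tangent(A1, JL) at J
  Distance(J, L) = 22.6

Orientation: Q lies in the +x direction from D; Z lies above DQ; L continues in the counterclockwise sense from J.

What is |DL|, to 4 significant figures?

52.53

On A1, Q sits at bearing -90° from Z; a 98° counterclockwise sweep puts J at bearing 8°, so J = Z + 10.8·(cos 8°, sin 8°) = (42.59, 12.30). Since A1 is tangent to JL there, ZJ ⟂ JL, so JL runs along (−sin 8°, cos 8°); with |JL| = 22.6, L = (39.45, 34.68). Then |DL| = |L − D| = 52.53.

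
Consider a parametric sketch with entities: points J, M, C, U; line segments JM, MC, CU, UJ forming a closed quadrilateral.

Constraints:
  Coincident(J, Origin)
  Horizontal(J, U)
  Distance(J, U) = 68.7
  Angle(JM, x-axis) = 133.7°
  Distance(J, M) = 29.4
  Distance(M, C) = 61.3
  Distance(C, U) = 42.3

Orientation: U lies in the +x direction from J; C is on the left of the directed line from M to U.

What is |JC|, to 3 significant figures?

50.9

J is at the origin; J and U share the same y with |JU| = 68.7 and U in +x, so U = (68.7, 0). JM runs at 133.7° with |JM| = 29.4, so M = (-20.3, 21.3). C is determined by |MC| = 61.3 and |CU| = 42.3 together: it lies at the intersection of circle(M, 61.3) and circle(U, 42.3). With |MU| = 91.5, the foot of the radical line on MU is 56.5 from M and the perpendicular offset is √(61.3² − 56.5²) = 23.8. Taking the left-of-MU solution: C = (40.2, 31.2).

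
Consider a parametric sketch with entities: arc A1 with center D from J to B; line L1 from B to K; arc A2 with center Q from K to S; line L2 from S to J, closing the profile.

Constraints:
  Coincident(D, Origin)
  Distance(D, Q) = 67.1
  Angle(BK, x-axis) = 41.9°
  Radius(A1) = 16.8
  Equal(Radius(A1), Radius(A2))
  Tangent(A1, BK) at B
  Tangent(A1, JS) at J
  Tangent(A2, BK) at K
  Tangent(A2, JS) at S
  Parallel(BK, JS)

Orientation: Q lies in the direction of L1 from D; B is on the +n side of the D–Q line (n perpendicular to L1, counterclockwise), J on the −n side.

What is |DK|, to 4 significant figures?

69.17

The slot axis is L1's direction at 41.9°, so u = (cos 41.9°, sin 41.9°) = (0.7443, 0.6678) and n = (−sin 41.9°, cos 41.9°) = (-0.6678, 0.7443). D is at the origin and Q lies 67.1 along u from D, so Q = 67.1·u = (49.94, 44.81). Tangency of A1 to both parallel lines with radius 16.8 puts B and J at D ± 16.8·n: B = (-11.22, 12.50), J = (11.22, -12.50). Equal radii place K and S the same way about Q: K = Q + 16.8·n = (38.72, 57.32), S = Q − 16.8·n = (61.16, 32.31). Then |DK| = |K − D| = 69.17.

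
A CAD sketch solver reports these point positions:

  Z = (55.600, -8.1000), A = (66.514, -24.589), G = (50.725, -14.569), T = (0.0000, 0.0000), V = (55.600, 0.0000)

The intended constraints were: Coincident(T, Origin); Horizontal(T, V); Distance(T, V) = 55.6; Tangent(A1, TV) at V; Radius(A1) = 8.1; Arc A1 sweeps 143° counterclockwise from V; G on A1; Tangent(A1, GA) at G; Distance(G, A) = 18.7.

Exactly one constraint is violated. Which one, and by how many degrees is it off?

Tangent(A1, GA) at G — off by 4.60°.

T = (0.00, 0.00) ✓; T.y = 0.00, V.y = 0.00 ✓; |TV| = 55.60 ✓; ∠(ZV, VT) = 90.00° ✓; |ZV| = 8.100 ✓; bearing(Z→G) − bearing(Z→V) = 143.0° ✓; |ZG| = 8.100 ✓; ∠(ZG, GA) = 85.40° ✗; |GA| = 18.70 ✓.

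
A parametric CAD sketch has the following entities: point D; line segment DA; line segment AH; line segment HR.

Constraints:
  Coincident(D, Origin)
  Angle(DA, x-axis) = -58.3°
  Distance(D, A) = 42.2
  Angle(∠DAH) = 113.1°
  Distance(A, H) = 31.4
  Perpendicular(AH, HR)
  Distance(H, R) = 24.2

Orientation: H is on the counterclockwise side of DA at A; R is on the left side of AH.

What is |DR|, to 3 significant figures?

50.1

D is at the origin; DA runs at -58.3° with length 42.2, so A = 42.2·(cos -58.3°, sin -58.3°) = (22.2, -35.9). ∠DAH = 113.1°, so AH runs at -58.3° + (180° − 113.1°) = 8.60° from the x-axis; with |AH| = 31.4, H = A + 31.4·(cos 8.60°, sin 8.60°) = (53.2, -31.2). AH ⟂ HR; with |HR| = 24.2 on the left of AH, R = H + 24.2·(-0.150, 0.989) = (49.6, -7.28). Then |DR| = |R − D| = 50.1.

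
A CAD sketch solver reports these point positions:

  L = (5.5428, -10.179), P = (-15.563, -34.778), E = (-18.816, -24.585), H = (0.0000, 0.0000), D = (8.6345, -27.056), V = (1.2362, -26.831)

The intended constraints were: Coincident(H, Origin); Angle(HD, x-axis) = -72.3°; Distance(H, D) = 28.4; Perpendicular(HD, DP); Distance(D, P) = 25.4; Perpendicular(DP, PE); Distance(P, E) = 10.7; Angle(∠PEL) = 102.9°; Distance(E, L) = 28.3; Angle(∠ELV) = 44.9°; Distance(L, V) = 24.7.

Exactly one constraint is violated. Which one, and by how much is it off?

Distance(L, V) = 24.7 — off by 7.50.

H = (0.00, 0.00) ✓; HD at -72.30° ✓; |HD| = 28.40 ✓; ∠(HD, DP) = 90.00° ✓; |DP| = 25.40 ✓; ∠(DP, PE) = 90.00° ✓; |PE| = 10.70 ✓; ∠PEL = 102.9° ✓; |EL| = 28.30 ✓; ∠ELV = 44.90° ✓; |LV| = 17.20 ✗.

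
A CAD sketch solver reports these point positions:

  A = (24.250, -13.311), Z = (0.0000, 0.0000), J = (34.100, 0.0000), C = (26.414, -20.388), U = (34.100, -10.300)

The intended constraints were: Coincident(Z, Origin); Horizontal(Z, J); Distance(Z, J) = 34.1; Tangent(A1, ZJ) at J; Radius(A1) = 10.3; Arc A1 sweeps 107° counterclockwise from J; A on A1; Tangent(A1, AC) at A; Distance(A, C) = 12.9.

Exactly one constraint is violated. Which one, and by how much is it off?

Distance(A, C) = 12.9 — off by 5.50.

Z = (0.00, 0.00) ✓; Z.y = 0.00, J.y = 0.00 ✓; |ZJ| = 34.10 ✓; ∠(UJ, JZ) = 90.00° ✓; |UJ| = 10.30 ✓; bearing(U→A) − bearing(U→J) = 107.0° ✓; |UA| = 10.30 ✓; ∠(UA, AC) = 90.00° ✓; |AC| = 7.400 ✗.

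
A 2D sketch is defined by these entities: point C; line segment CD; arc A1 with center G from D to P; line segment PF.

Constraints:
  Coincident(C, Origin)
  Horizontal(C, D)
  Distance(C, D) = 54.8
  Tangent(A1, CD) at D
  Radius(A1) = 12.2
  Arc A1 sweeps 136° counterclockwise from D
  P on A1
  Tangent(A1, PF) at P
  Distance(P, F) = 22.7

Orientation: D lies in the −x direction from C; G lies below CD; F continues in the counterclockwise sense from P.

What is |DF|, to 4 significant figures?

37.57

On A1, D sits at bearing 90° from G; a 136° counterclockwise sweep puts P at bearing 226°, so P = G + 12.2·(cos 226°, sin 226°) = (-63.27, -20.98). Since A1 is tangent to PF there, GP ⟂ PF, so PF runs along (−sin 226°, cos 226°); with |PF| = 22.7, F = (-46.95, -36.74). Then |DF| = |F − D| = 37.57.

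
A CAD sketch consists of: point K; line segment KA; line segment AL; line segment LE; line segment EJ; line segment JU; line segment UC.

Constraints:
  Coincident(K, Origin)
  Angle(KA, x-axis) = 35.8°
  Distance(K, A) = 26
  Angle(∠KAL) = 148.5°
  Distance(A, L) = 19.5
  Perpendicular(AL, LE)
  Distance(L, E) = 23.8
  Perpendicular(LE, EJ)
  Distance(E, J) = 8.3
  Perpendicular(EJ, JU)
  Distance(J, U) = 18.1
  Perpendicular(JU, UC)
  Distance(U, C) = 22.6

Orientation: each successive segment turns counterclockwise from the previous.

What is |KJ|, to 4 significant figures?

34.90

K is at the origin; KA runs at 35.8° with length 26.0, so A = (21.09, 15.21). ∠KAL = 148.5° gives AL at 67.30° from the x-axis; with |AL| = 19.5, L = (28.61, 33.20). The perpendicularity gives LE at right angles to AL, so LE runs at 157.3°; with |LE| = 23.8, E = (6.656, 42.38). LE is perpendicular to EJ, so EJ runs at -112.7°; with |EJ| = 8.3, J = (3.453, 34.73). Then |KJ| = |J − K| = 34.90.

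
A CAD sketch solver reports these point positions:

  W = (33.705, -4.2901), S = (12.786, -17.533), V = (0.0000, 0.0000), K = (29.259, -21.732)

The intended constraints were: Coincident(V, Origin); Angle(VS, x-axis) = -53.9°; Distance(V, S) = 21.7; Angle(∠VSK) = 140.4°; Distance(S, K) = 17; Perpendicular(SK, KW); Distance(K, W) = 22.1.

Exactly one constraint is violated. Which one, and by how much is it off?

Distance(K, W) = 22.1 — off by 4.10.

V = (0.00, 0.00) ✓; VS at -53.90° ✓; |VS| = 21.70 ✓; ∠VSK = 140.4° ✓; |SK| = 17.00 ✓; ∠(SK, KW) = 90.00° ✓; |KW| = 18.00 ✗.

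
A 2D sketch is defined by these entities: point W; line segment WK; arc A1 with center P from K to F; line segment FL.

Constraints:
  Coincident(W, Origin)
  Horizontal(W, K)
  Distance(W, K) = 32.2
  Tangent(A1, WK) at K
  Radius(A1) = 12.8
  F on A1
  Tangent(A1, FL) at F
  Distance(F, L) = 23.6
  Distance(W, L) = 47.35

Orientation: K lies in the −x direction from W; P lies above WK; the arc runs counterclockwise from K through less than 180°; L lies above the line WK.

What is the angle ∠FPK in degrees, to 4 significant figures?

106.7°

W is at the origin; WK is horizontal with |WK| = 32.2 and K on the −x side, so K = (-32.20, 0.000). Since A1 is tangent to WK there, PK ⟂ WK, so P = K + (0, 12.8) = (-32.20, 12.80). Since PF ⟂ FL (tangency), |PL| = √(12.8² + 23.6²) = 26.85 regardless of where F sits on A1. So L lies on both circle(W, 47.35) and circle(P, 26.85); the above-WK intersection is L = (-26.73, 39.08). F is the foot of the tangent from L: F = (-19.94, 16.48).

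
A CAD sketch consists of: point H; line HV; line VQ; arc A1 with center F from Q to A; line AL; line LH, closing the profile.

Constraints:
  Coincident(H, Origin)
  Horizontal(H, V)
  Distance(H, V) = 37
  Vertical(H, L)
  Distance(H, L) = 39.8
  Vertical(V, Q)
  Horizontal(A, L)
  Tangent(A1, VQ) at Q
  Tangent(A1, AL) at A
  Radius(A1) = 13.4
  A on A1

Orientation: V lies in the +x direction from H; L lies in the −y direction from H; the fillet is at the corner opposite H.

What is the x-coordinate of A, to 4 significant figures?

23.60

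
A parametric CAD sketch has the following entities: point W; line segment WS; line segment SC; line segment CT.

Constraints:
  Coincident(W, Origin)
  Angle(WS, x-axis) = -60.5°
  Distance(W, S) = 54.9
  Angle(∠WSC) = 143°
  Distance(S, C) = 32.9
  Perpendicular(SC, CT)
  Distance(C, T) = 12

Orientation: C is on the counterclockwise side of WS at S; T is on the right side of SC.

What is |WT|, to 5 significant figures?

88.985

W is at the origin; WS runs at -60.5° with length 54.9, so S = 54.9·(cos -60.5°, sin -60.5°) = (27.034, -47.783). ∠WSC = 143.0°, so SC runs at -60.5° + (180° − 143.0°) = -23.500° from the x-axis; with |SC| = 32.9, C = S + 32.9·(cos -23.500°, sin -23.500°) = (57.205, -60.901). SC is perpendicular to CT; with |CT| = 12.0 on the right of SC, T = C + 12.0·(-0.39875, -0.91706) = (52.420, -71.906). Then |WT| = |T − W| = 88.985.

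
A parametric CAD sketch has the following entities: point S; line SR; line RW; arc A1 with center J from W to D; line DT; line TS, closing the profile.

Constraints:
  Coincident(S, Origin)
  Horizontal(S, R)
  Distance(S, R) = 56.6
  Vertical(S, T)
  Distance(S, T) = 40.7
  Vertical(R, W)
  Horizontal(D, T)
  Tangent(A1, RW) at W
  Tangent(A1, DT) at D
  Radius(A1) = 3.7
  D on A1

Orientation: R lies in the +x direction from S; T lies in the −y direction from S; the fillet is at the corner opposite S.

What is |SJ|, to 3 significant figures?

64.6

ST is vertical with |ST| = 40.7 and T on the −y side, so T = (0.00, -40.7). The virtual corner opposite S is at (56.6, -40.7). A1 meets RW tangentially, so JW is at right angles to RW and since A1 is tangent to DT there, JD ⟂ DT, with radius 3.7, so the center J sits 3.7 in from both sides at J = (52.9, -37.0). Then |SJ| = |J − S| = 64.6.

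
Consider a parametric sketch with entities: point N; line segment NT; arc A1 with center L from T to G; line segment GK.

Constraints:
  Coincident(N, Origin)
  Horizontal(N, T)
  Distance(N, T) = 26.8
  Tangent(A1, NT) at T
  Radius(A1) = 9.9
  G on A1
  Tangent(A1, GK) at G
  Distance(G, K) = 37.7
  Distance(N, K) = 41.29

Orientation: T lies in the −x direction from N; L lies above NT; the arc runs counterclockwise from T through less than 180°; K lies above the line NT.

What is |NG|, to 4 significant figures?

18.68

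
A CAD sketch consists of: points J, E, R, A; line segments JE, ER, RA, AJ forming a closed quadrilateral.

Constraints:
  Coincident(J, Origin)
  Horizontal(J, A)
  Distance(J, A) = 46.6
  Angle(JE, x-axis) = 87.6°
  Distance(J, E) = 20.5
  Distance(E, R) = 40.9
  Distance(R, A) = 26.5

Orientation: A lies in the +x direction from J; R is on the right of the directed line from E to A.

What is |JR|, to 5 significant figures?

27.273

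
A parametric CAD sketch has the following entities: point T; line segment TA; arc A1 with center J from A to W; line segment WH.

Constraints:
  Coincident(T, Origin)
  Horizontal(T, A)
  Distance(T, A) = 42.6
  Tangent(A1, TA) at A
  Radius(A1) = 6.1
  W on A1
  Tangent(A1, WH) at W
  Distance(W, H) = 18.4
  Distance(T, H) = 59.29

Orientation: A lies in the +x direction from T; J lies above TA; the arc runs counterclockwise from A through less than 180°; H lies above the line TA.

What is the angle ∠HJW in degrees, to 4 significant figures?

71.66°

Checks: T.y = 0.00, A.y = 0.00 ✓; |JW| = 6.100 ✓; ∠(JW, WH) = 90.00° ✓; |WH| = 18.40 ✓; |TH| = 59.29 ✓.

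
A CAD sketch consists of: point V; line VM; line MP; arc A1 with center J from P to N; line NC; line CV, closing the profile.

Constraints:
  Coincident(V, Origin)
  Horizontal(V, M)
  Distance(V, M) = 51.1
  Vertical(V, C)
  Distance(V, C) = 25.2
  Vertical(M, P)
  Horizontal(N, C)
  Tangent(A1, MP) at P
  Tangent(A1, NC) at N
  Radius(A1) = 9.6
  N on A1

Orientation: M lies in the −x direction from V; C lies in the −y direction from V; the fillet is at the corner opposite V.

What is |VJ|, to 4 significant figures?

44.34

V and C share the same x with |VC| = 25.2 and C on the −y side, so C = (0.000, -25.20). The virtual corner opposite V is at (-51.10, -25.20). Since A1 is tangent to MP there, JP ⟂ MP and tangency of A1 to NC means the radius JN is perpendicular to NC, with radius 9.6, so the center J sits 9.6 in from both sides at J = (-41.50, -15.60). Then |VJ| = |J − V| = 44.34.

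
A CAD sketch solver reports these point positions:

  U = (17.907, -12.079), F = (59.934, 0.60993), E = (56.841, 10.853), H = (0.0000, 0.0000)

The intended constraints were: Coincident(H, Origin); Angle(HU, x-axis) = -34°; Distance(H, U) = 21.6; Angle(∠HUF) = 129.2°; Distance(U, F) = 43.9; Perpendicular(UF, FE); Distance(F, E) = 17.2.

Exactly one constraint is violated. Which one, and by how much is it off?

Distance(F, E) = 17.2 — off by 6.50.

H = (0.00, 0.00) ✓; HU at -34.00° ✓; |HU| = 21.60 ✓; ∠HUF = 129.2° ✓; |UF| = 43.90 ✓; ∠(UF, FE) = 90.00° ✓; |FE| = 10.70 ✗.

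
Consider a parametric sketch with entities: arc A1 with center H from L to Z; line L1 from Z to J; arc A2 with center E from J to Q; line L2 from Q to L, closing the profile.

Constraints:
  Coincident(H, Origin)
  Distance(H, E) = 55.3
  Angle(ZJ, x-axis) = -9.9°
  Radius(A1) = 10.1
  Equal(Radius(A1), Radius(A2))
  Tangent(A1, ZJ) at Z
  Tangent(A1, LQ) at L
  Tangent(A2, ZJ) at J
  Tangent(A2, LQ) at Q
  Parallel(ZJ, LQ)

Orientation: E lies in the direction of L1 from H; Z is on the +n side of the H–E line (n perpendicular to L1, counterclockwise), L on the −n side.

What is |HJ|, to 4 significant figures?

56.21

The slot axis is L1's direction at -9.9°, so u = (cos -9.9°, sin -9.9°) = (0.9851, -0.1719) and n = (−sin -9.9°, cos -9.9°) = (0.1719, 0.9851). H is at the origin and E lies 55.3 along u from H, so E = 55.3·u = (54.48, -9.508). Tangency of A1 to both parallel lines with radius 10.1 puts Z and L at H ± 10.1·n: Z = (1.736, 9.950), L = (-1.736, -9.950). Equal radii place J and Q the same way about E: J = E + 10.1·n = (56.21, 0.4419), Q = E − 10.1·n = (52.74, -19.46). Then |HJ| = |J − H| = 56.21.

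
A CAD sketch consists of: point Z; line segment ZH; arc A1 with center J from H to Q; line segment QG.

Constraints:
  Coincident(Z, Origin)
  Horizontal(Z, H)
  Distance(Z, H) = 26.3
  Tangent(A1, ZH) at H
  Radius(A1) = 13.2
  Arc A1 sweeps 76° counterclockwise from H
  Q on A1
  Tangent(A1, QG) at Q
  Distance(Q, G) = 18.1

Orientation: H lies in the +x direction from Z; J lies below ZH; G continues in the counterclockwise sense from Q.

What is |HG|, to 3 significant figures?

32.5

On A1, H sits at bearing 90° from J; a 76° counterclockwise sweep puts Q at bearing 166°, so Q = J + 13.2·(cos 166°, sin 166°) = (13.5, -10.0). A1 meets QG tangentially, so JQ is at right angles to QG, so QG runs along (−sin 166°, cos 166°); with |QG| = 18.1, G = (9.11, -27.6). Then |HG| = |G − H| = 32.5.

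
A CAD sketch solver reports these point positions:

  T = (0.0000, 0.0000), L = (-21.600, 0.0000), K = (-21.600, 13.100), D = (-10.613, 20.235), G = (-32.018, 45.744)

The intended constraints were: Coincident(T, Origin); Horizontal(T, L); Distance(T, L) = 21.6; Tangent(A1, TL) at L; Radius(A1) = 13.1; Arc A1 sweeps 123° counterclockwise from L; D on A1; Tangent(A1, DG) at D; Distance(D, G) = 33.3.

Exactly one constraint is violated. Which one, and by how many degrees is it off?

Tangent(A1, DG) at D — off by 7.00°.

T = (0.00, 0.00) ✓; T.y = 0.00, L.y = 0.00 ✓; |TL| = 21.60 ✓; ∠(KL, LT) = 90.00° ✓; |KL| = 13.10 ✓; bearing(K→D) − bearing(K→L) = 123.0° ✓; |KD| = 13.10 ✓; ∠(KD, DG) = 83.00° ✗; |DG| = 33.30 ✓.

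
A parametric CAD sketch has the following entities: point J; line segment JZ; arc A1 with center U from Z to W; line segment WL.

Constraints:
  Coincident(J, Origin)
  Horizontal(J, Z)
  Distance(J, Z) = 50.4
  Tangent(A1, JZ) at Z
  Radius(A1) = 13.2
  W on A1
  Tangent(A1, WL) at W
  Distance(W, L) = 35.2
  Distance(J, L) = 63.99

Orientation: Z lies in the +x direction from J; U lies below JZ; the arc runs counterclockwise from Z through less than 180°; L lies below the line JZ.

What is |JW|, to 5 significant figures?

39.959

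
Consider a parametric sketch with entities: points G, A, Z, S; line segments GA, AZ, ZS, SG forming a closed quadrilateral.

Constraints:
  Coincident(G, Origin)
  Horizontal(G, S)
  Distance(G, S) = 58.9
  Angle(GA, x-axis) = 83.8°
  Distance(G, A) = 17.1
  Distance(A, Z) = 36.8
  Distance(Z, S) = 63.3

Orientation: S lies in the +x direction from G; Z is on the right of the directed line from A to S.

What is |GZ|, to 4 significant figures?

19.71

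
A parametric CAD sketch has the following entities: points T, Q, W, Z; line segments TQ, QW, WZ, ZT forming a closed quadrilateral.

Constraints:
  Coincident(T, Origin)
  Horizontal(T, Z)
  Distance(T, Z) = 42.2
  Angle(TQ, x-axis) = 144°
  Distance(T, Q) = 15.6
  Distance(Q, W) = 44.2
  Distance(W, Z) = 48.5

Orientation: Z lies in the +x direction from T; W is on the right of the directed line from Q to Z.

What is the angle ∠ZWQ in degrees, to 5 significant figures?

73.516°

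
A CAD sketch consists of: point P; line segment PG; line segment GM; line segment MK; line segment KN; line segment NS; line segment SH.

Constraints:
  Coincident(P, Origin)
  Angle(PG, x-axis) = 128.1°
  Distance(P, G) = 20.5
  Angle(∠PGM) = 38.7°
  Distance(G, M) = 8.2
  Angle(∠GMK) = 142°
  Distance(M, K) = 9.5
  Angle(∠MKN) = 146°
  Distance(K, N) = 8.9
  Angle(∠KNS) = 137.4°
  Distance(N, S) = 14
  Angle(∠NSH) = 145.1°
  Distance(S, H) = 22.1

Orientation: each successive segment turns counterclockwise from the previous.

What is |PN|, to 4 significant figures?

2.860

P is at the origin; PG runs at 128.1° with length 20.5, so G = (-12.65, 16.13). ∠PGM = 38.7° gives GM at -90.60° from the x-axis; with |GM| = 8.2, M = (-12.74, 7.933). ∠GMK = 142.0° gives MK at -52.60° from the x-axis; with |MK| = 9.5, K = (-6.965, 0.3857). ∠MKN = 146.0° gives KN at -18.60° from the x-axis; with |KN| = 8.9, N = (1.470, -2.453). Then |PN| = |N − P| = 2.860.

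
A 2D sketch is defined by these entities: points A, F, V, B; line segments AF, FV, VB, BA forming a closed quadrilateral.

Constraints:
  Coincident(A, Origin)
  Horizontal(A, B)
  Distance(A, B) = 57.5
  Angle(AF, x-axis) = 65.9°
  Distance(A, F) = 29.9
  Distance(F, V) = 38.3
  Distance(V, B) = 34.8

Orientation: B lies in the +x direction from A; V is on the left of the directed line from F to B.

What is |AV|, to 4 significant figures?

60.38

Checks: |FV| = 38.30 ✓; |VB| = 34.80 ✓.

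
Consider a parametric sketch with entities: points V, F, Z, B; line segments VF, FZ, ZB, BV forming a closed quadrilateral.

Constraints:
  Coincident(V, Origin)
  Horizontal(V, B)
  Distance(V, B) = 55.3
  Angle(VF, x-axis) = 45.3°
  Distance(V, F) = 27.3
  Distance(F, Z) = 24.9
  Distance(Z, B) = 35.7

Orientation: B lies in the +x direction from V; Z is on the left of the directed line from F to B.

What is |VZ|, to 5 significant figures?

51.828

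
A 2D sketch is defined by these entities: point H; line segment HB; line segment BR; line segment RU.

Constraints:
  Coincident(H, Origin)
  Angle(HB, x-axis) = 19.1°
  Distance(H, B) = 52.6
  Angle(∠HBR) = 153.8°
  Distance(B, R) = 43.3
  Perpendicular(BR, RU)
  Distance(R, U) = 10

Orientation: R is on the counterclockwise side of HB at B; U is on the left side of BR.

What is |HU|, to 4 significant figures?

91.46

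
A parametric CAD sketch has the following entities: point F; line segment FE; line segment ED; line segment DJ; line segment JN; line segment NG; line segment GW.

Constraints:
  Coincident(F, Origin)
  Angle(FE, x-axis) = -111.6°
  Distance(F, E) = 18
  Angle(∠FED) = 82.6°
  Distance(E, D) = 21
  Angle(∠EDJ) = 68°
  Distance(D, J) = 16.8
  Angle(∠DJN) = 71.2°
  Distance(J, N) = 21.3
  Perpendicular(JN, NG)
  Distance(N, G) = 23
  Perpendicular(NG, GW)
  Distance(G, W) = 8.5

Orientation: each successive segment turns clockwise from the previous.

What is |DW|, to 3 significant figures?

10.2

F is at the origin; FE runs at -111.6° with length 18.0, so E = (-6.63, -16.7). ∠FED = 82.6° gives ED at 151° from the x-axis; with |ED| = 21.0, D = (-25.0, -6.55). ∠EDJ = 68.0° gives DJ at 39.0° from the x-axis; with |DJ| = 16.8, J = (-11.9, 4.02). ∠DJN = 71.2° gives JN at -69.8° from the x-axis; with |JN| = 21.3, N = (-4.58, -16.0). The perpendicularity gives NG at right angles to JN, so NG runs at -160°; with |NG| = 23.0, G = (-26.2, -23.9). The perpendicularity gives GW at right angles to NG, so GW runs at 110°; with |GW| = 8.5, W = (-29.1, -15.9). Then |DW| = |W − D| = 10.2.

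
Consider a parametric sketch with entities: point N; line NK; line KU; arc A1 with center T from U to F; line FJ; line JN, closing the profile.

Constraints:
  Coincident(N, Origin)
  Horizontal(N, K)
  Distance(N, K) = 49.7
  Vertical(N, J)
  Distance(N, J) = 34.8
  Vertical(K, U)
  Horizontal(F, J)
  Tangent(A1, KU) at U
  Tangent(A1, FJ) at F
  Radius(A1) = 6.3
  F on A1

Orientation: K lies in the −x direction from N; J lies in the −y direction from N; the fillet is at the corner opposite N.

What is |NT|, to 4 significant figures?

51.92

NJ is vertical with |NJ| = 34.8 and J on the −y side, so J = (0.000, -34.80). The virtual corner opposite N is at (-49.70, -34.80). Since A1 is tangent to KU there, TU ⟂ KU and tangency of A1 to FJ means the radius TF is perpendicular to FJ, with radius 6.3, so the center T sits 6.3 in from both sides at T = (-43.40, -28.50). Then |NT| = |T − N| = 51.92.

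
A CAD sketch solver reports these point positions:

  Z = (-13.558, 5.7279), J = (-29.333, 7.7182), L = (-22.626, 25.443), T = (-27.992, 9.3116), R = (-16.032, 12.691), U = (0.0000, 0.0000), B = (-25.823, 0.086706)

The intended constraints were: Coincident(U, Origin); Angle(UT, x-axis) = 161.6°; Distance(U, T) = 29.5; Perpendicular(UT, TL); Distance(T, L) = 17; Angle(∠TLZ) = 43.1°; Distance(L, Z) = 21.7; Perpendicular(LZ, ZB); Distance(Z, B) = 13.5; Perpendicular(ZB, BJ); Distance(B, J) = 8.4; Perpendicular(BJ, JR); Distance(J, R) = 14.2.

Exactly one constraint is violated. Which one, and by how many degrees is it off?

Perpendicular(BJ, JR) — off by 4.20°.

U = (0.00, 0.00) ✓; UT at 161.6° ✓; |UT| = 29.50 ✓; ∠(UT, TL) = 90.00° ✓; |TL| = 17.00 ✓; ∠TLZ = 43.10° ✓; |LZ| = 21.70 ✓; ∠(LZ, ZB) = 90.00° ✓; |ZB| = 13.50 ✓; ∠(ZB, BJ) = 90.00° ✓; |BJ| = 8.400 ✓; ∠(BJ, JR) = 94.20° ✗; |JR| = 14.20 ✓.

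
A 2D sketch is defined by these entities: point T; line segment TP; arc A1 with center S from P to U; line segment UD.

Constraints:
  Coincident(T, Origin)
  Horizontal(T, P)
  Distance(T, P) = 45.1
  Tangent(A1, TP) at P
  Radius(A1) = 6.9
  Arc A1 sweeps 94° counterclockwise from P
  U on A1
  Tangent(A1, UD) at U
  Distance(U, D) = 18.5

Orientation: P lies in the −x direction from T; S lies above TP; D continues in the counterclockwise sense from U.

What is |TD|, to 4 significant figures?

47.21

T is at the origin; T and P share the same y with |TP| = 45.1 and P on the −x side, so P = (-45.10, 0.000). Since A1 is tangent to TP there, SP ⟂ TP, so S = P + (0, 6.9) = (-45.10, 6.900). On A1, P sits at bearing -90° from S; a 94° counterclockwise sweep puts U at bearing 4°, so U = S + 6.9·(cos 4°, sin 4°) = (-38.22, 7.381). Tangency of A1 to UD means the radius SU is perpendicular to UD, so UD runs along (−sin 4°, cos 4°); with |UD| = 18.5, D = (-39.51, 25.84). Then |TD| = |D − T| = 47.21.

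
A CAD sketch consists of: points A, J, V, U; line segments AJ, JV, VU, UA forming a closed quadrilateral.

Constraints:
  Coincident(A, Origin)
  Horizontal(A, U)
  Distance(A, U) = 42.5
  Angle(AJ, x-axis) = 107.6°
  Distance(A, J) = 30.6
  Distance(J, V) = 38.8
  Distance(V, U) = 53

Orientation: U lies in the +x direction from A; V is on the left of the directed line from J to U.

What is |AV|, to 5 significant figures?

54.967

Checks: |JV| = 38.80 ✓; |VU| = 53.00 ✓.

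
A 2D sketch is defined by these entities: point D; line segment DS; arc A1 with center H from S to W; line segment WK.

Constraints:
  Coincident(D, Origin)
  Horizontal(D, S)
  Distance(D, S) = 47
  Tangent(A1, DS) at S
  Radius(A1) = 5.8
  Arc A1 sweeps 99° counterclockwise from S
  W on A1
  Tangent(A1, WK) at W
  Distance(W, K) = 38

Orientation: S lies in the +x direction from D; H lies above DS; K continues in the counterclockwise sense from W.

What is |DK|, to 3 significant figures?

64.4

On A1, S sits at bearing -90° from H; a 99° counterclockwise sweep puts W at bearing 9°, so W = H + 5.8·(cos 9°, sin 9°) = (52.7, 6.71). Tangency of A1 to WK means the radius HW is perpendicular to WK, so WK runs along (−sin 9°, cos 9°); with |WK| = 38.0, K = (46.8, 44.2). Then |DK| = |K − D| = 64.4.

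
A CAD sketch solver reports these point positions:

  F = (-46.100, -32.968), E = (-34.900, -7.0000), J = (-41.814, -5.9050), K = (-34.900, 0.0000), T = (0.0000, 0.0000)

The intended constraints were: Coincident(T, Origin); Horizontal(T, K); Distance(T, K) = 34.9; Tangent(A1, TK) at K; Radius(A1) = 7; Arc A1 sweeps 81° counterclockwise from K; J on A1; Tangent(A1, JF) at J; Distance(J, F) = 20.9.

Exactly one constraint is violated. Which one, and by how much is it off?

Distance(J, F) = 20.9 — off by 6.50.

T = (0.00, 0.00) ✓; T.y = 0.00, K.y = 0.00 ✓; |TK| = 34.90 ✓; ∠(EK, KT) = 90.00° ✓; |EK| = 7.000 ✓; bearing(E→J) − bearing(E→K) = 81.00° ✓; |EJ| = 7.000 ✓; ∠(EJ, JF) = 90.00° ✓; |JF| = 27.40 ✗.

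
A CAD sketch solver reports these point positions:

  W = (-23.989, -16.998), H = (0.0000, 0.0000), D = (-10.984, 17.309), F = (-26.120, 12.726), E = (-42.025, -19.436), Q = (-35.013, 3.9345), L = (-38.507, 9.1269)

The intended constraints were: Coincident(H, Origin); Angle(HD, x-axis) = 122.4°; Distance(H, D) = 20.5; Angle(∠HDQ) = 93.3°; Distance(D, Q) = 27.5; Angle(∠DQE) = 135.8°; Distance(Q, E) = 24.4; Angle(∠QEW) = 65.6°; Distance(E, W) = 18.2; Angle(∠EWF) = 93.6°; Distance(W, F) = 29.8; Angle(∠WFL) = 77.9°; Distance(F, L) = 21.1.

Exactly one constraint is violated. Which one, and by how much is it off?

Distance(F, L) = 21.1 — off by 8.20.

H = (0.00, 0.00) ✓; HD at 122.4° ✓; |HD| = 20.50 ✓; ∠HDQ = 93.30° ✓; |DQ| = 27.50 ✓; ∠DQE = 135.8° ✓; |QE| = 24.40 ✓; ∠QEW = 65.60° ✓; |EW| = 18.20 ✓; ∠EWF = 93.60° ✓; |WF| = 29.80 ✓; ∠WFL = 77.90° ✓; |FL| = 12.90 ✗.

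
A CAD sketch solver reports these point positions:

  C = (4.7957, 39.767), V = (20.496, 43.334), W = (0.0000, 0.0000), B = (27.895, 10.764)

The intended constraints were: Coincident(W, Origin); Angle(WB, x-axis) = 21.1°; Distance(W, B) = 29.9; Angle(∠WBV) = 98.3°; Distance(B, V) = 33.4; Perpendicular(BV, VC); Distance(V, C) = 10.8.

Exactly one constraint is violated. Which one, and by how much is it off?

Distance(V, C) = 10.8 — off by 5.30.

W = (0.00, 0.00) ✓; WB at 21.10° ✓; |WB| = 29.90 ✓; ∠WBV = 98.30° ✓; |BV| = 33.40 ✓; ∠(BV, VC) = 90.00° ✓; |VC| = 16.10 ✗.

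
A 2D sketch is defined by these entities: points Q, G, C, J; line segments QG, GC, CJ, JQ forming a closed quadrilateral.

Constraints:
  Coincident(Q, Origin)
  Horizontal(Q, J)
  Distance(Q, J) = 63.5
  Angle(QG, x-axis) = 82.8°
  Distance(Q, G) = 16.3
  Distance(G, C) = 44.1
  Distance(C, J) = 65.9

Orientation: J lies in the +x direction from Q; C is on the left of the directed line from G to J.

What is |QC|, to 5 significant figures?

59.313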